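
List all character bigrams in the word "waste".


Word: "waste" (length 5)
Number of bigrams = 5 - 2 + 1 = 4
  Position 0: "wa"
  Position 1: "as"
  Position 2: "st"
  Position 3: "te"
Bigrams = "wa", "as", "st", "te"


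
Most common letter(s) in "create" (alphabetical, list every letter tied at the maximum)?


Word: "create"
Letter counts:
  'a': 1
  'c': 1
  'e': 2
  'r': 1
  't': 1
Maximum count = 2
Most frequent = 'e' (2 times each)


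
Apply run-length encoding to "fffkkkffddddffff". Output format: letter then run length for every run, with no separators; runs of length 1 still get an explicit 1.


String: "fffkkkffddddffff"
Scanning for consecutive runs:
  'f' x 3
  'k' x 3
  'f' x 2
  'd' x 4
  'f' x 4
RLE = "f3k3f2d4f4"


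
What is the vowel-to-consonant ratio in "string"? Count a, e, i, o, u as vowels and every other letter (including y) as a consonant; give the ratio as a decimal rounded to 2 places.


Word: "string"
Vowels (a,e,i,o,u): 1
Consonants: 5
Ratio = 1/5
= 0.20


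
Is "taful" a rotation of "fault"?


Word: "fault", Candidate: "taful"
Method: check if candidate is substring of word+word
"faultfault" contains "taful"? No
Is rotation = No


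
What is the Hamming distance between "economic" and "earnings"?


Comparing character by character (same length = 8):
  Pos 0: 'e' vs 'e' =
  Pos 1: 'c' vs 'a' !=
  Pos 2: 'o' vs 'r' !=
  Pos 3: 'n' vs 'n' =
  Pos 4: 'o' vs 'i' !=
  Pos 5: 'm' vs 'n' !=
  Pos 6: 'i' vs 'g' !=
  Pos 7: 'c' vs 's' !=
Hamming distance = 6


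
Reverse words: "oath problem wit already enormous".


Original: "oath problem wit already enormous"
Words (1..n): oath | problem | wit | already | enormous
Reversed (n..1): enormous | already | wit | problem | oath
Result = "enormous already wit problem oath"


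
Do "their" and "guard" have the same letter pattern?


Pattern of "their": [0, 1, 2, 3, 4]
Pattern of "guard": [0, 1, 2, 3, 4]
Patterns match
Same pattern = Yes


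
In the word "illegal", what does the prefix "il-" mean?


Prefix: il-
Example: illegal = il- + legal
Meaning = not


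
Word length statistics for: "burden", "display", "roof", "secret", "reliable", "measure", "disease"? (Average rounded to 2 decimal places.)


Lengths: "burden"=6, "display"=7, "roof"=4, "secret"=6, "reliable"=8, "measure"=7, "disease"=7
Sum = 45, Count = 7
Average = 45/7 = 6.43
= avg=6.43, min=4, max=8


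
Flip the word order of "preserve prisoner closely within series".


Original: "preserve prisoner closely within series"
Words (1..n): preserve | prisoner | closely | within | series
Reversed (n..1): series | within | closely | prisoner | preserve
Result = "series within closely prisoner preserve"


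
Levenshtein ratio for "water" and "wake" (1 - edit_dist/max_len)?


Word 1: "water" (length 5)
Word 2: "wake" (length 4)
One optimal edit sequence:
  1. keep 'w'
  2. keep 'a'
  3. substitute 't' -> 'k'  (+1)
  4. keep 'e'
  5. delete 'r'  (+1)
Edit distance = 2
Max length = max(5, 4) = 5
Similarity = 1 - 2/5
= 0.6000


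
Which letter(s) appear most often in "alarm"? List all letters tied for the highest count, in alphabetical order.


Word: "alarm"
Letter counts:
  'a': 2
  'l': 1
  'm': 1
  'r': 1
Maximum count = 2
Most frequent = 'a' (2 times each)


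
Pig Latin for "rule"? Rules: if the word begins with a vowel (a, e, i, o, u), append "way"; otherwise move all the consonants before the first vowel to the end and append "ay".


Word: "rule"
Starts with consonant(s) → move to end, add 'ay'
Consonant cluster: "r"
Pig Latin = "uleray"


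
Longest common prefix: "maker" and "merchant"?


Word 1: "maker"
Word 2: "merchant"
Comparing from start:
  Pos 0: 'm' == 'm'
  Pos 1: 'a' != 'e' (stop)
LCP = "m" (length 1)


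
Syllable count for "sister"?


Word: "sister"
Syllable breakdown: sis · ter
Counting: 2 parts
= 2 syllables


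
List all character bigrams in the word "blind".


Word: "blind" (length 5)
Number of bigrams = 5 - 2 + 1 = 4
  Position 0: "bl"
  Position 1: "li"
  Position 2: "in"
  Position 3: "nd"
Bigrams = "bl", "li", "in", "nd"


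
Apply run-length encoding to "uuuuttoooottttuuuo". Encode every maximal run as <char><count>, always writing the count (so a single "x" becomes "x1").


String: "uuuuttoooottttuuuo"
Scanning for consecutive runs:
  'u' x 4
  't' x 2
  'o' x 4
  't' x 4
  'u' x 3
  'o' x 1
RLE = "u4t2o4t4u3o1"


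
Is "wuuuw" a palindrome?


Word: "wuuuw"
Reversed: "wuuuw"
Forward == Backward? wuuuw == wuuuw
Palindrome = Yes


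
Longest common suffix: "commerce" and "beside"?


Word 1: "commerce"
Word 2: "beside"
Comparing from end:
  Pos -1: 'e' == 'e'
  Pos -2: 'c' != 'd' (stop)
LCS = "e" (length 1)


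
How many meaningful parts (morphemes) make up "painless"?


Word: "painless"
Morphemes: pain / -less
Each morpheme carries meaning
= 2 morphemes


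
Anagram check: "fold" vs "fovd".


Word 1: "fold" → sorted: dflo
Word 2: "fovd" → sorted: dfov
Same letters? dflo != dfov
Anagram = No


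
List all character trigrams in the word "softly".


Word: "softly" (length 6)
Number of trigrams = 6 - 3 + 1 = 4
  Position 0: "sof"
  Position 1: "oft"
  Position 2: "ftl"
  Position 3: "tly"
Trigrams = "sof", "oft", "ftl", "tly"


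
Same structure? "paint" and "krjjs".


Pattern of "paint": [0, 1, 2, 3, 4]
Pattern of "krjjs": [0, 1, 2, 2, 3]
Patterns do not match
Same pattern = No


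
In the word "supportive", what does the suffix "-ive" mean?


Suffix: -ive
As in: supportive -> support + -ive
Meaning = tending to


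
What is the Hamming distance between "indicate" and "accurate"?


Comparing character by character (same length = 8):
  Pos 0: 'i' vs 'a' !=
  Pos 1: 'n' vs 'c' !=
  Pos 2: 'd' vs 'c' !=
  Pos 3: 'i' vs 'u' !=
  Pos 4: 'c' vs 'r' !=
  Pos 5: 'a' vs 'a' =
  Pos 6: 't' vs 't' =
  Pos 7: 'e' vs 'e' =
Hamming distance = 5


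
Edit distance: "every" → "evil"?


Word 1: "every" (length 5)
Word 2: "evil" (length 4)
One optimal edit sequence (insert/delete/substitute each cost 1):
  1. keep 'e'
  2. keep 'v'
  3. delete 'e'  (+1)
  4. substitute 'r' -> 'i'  (+1)
  5. substitute 'y' -> 'l'  (+1)
Total edit operations: 3
Edit distance = 3


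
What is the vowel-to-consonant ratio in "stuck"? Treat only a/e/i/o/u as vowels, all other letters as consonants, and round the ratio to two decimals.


Word: "stuck"
Vowels (a,e,i,o,u): 1
Consonants: 4
Ratio = 1/4
= 0.25


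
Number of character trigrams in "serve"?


Word: "serve" (length 5)
Number of 3-grams = length - 3 + 1 = 5 - 3 + 1
= 3


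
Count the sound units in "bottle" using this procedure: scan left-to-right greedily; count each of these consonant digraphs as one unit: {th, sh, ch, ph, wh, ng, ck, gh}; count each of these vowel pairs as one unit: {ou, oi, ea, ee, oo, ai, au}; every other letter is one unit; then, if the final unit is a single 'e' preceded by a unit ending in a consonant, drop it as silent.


Word: "bottle" (6 letters)
Left-to-right scan:
  1. 'b' (letter)
  2. 'o' (letter)
  3. 't' (letter)
  4. 't' (letter)
  5. 'l' (letter)
  6. 'e' (letter)
Units from scan: 6
Final unit is 'e' after a consonant -> drop as silent (-1)
Sound units = 5 units


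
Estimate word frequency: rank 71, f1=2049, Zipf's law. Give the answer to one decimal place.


Zipf's law: f(r) = f(1) / r
f(1) = 2049
f(71) = 2049 / 71
= 28.9 occurrences


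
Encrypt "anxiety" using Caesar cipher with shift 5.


Word: "anxiety"
Shift: 5
Each letter → (letter + shift) mod 26:
  'a' (0) + 5 = 5 → 'f'
  'n' (13) + 5 = 18 → 's'
  'x' (23) + 5 = 2 → 'c'
  'i' (8) + 5 = 13 → 'n'
  'e' (4) + 5 = 9 → 'j'
  't' (19) + 5 = 24 → 'y'
  'y' (24) + 5 = 3 → 'd'
Result = "fscnjyd"


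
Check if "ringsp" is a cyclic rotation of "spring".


Word: "spring", Candidate: "ringsp"
Method: check if candidate is substring of word+word
"springspring" contains "ringsp"? Yes
Is rotation = Yes


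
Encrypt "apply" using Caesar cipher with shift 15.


Word: "apply"
Shift: 15
Each letter → (letter + shift) mod 26:
  'a' (0) + 15 = 15 → 'p'
  'p' (15) + 15 = 4 → 'e'
  'p' (15) + 15 = 4 → 'e'
  'l' (11) + 15 = 0 → 'a'
  'y' (24) + 15 = 13 → 'n'
Result = "peean"


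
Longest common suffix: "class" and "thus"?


Word 1: "class"
Word 2: "thus"
Comparing from end:
  Pos -1: 's' == 's'
  Pos -2: 's' != 'u' (stop)
LCS = "s" (length 1)


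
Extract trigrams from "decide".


Word: "decide" (length 6)
Number of trigrams = 6 - 3 + 1 = 4
  Position 0: "dec"
  Position 1: "eci"
  Position 2: "cid"
  Position 3: "ide"
Trigrams = "dec", "eci", "cid", "ide"


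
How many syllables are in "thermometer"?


Word: "thermometer"
Syllable breakdown: ther-mom-e-ter
Counting: 4 parts
= 4 syllables


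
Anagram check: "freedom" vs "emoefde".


Word 1: "freedom" → sorted: deefmor
Word 2: "emoefde" → sorted: deeefmo
Same letters? deefmor != deeefmo
Anagram = No


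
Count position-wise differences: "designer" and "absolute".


Comparing character by character (same length = 8):
  Pos 0: 'd' vs 'a' !=
  Pos 1: 'e' vs 'b' !=
  Pos 2: 's' vs 's' =
  Pos 3: 'i' vs 'o' !=
  Pos 4: 'g' vs 'l' !=
  Pos 5: 'n' vs 'u' !=
  Pos 6: 'e' vs 't' !=
  Pos 7: 'r' vs 'e' !=
Hamming distance = 7


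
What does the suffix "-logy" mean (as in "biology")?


Suffix: -logy
As in: biology -> bio- + -logy
Meaning = study of


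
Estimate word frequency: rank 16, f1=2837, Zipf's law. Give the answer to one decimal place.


Zipf's law: f(r) = f(1) / r
f(1) = 2837
f(16) = 2837 / 16
= 177.3 occurrences


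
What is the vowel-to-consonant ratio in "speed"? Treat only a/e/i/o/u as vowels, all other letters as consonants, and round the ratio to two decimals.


Word: "speed"
Vowels (a,e,i,o,u): 2
Consonants: 3
Ratio = 2/3
= 0.67


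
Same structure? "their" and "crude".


Pattern of "their": [0, 1, 2, 3, 4]
Pattern of "crude": [0, 1, 2, 3, 4]
Patterns match
Same pattern = Yes


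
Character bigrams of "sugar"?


Word: "sugar" (length 5)
Number of bigrams = 5 - 2 + 1 = 4
  Position 0: "su"
  Position 1: "ug"
  Position 2: "ga"
  Position 3: "ar"
Bigrams = "su", "ug", "ga", "ar"


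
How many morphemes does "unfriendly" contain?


Word: "unfriendly"
Morphemes: un- / friend / -ly
Each morpheme carries meaning
= 3 morphemes


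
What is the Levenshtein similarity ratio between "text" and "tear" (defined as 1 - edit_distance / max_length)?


Word 1: "text" (length 4)
Word 2: "tear" (length 4)
One optimal edit sequence:
  1. keep 't'
  2. keep 'e'
  3. substitute 'x' -> 'a'  (+1)
  4. substitute 't' -> 'r'  (+1)
Edit distance = 2
Max length = max(4, 4) = 4
Similarity = 1 - 2/4
= 0.5000


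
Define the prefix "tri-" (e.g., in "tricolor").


Prefix: tri-
Example: tricolor = tri- + color
Meaning = three


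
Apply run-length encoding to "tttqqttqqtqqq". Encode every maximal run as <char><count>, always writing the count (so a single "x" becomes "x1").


String: "tttqqttqqtqqq"
Scanning for consecutive runs:
  't' x 3
  'q' x 2
  't' x 2
  'q' x 2
  't' x 1
  'q' x 3
RLE = "t3q2t2q2t1q3"


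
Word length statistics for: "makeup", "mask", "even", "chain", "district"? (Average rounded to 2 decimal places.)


Lengths: "makeup"=6, "mask"=4, "even"=4, "chain"=5, "district"=8
Sum = 27, Count = 5
Average = 27/5 = 5.40
= avg=5.40, min=4, max=8


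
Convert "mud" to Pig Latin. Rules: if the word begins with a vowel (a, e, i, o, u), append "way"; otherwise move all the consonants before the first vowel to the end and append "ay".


Word: "mud"
Starts with consonant(s) → move to end, add 'ay'
Consonant cluster: "m"
Pig Latin = "udmay"


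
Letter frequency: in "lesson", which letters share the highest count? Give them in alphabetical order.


Word: "lesson"
Letter counts:
  'e': 1
  'l': 1
  'n': 1
  'o': 1
  's': 2
Maximum count = 2
Most frequent = 's' (2 times each)


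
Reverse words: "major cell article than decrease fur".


Original: "major cell article than decrease fur"
Words (1..n): major | cell | article | than | decrease | fur
Reversed (n..1): fur | decrease | than | article | cell | major
Result = "fur decrease than article cell major"


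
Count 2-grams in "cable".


Word: "cable" (length 5)
Number of 2-grams = length - 2 + 1 = 5 - 2 + 1
= 4


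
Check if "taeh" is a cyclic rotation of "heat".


Word: "heat", Candidate: "taeh"
Method: check if candidate is substring of word+word
"heatheat" contains "taeh"? No
Is rotation = No


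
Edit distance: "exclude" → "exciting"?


Word 1: "exclude" (length 7)
Word 2: "exciting" (length 8)
One optimal edit sequence (insert/delete/substitute each cost 1):
  1. keep 'e'
  2. keep 'x'
  3. keep 'c'
  4. insert 'i'  (+1)
  5. substitute 'l' -> 't'  (+1)
  6. substitute 'u' -> 'i'  (+1)
  7. substitute 'd' -> 'n'  (+1)
  8. substitute 'e' -> 'g'  (+1)
Total edit operations: 5
Edit distance = 5


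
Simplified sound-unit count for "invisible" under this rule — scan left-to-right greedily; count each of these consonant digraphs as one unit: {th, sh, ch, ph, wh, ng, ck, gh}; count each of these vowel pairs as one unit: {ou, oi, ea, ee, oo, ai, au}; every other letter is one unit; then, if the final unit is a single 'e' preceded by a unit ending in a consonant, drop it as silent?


Word: "invisible" (9 letters)
Left-to-right scan:
  [1] 'i' (letter)
  [2] 'n' (letter)
  [3] 'v' (letter)
  [4] 'i' (letter)
  [5] 's' (letter)
  [6] 'i' (letter)
  [7] 'b' (letter)
  [8] 'l' (letter)
  [9] 'e' (letter)
Units from scan: 9
Final unit is 'e' after a consonant -> drop as silent (-1)
Sound units = 8 units


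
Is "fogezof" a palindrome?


Word: "fogezof"
Reversed: "fozegof"
Forward == Backward? fogezof != fozegof
Palindrome = No


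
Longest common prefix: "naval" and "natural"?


Word 1: "naval"
Word 2: "natural"
Comparing from start:
  Pos 0: 'n' == 'n'
  Pos 1: 'a' == 'a'
  Pos 2: 'v' != 't' (stop)
LCP = "na" (length 2)


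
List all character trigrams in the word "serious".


Word: "serious" (length 7)
Number of trigrams = 7 - 3 + 1 = 5
  Position 0: "ser"
  Position 1: "eri"
  Position 2: "rio"
  Position 3: "iou"
  Position 4: "ous"
Trigrams = "ser", "eri", "rio", "iou", "ous"


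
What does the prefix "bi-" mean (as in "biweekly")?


Prefix: bi-
As in: biweekly -> bi- + weekly
Meaning = two


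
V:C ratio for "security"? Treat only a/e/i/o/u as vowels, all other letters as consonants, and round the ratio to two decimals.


Word: "security"
Vowels (a,e,i,o,u): 3
Consonants: 5
Ratio = 3/5
= 0.60


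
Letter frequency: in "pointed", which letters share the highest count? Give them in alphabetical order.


Word: "pointed"
Letter counts:
  'd': 1
  'e': 1
  'i': 1
  'n': 1
  'o': 1
  'p': 1
  't': 1
Maximum count = 1
Most frequent = 'd', 'e', 'i', 'n', 'o', 'p', 't' (1 time each)


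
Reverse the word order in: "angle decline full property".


Original: "angle decline full property"
Words (1..n): angle | decline | full | property
Reversed (n..1): property | full | decline | angle
Result = "property full decline angle"


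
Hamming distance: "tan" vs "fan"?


Comparing character by character (same length = 3):
  Pos 0: 't' vs 'f' !=
  Pos 1: 'a' vs 'a' =
  Pos 2: 'n' vs 'n' =
Hamming distance = 1


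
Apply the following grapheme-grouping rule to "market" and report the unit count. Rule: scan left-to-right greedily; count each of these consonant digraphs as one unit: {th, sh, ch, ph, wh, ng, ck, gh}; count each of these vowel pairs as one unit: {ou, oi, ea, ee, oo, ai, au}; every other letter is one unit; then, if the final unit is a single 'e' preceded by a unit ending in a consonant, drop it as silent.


Word: "market" (6 letters)
Left-to-right scan:
  1. 'm' (letter)
  2. 'a' (letter)
  3. 'r' (letter)
  4. 'k' (letter)
  5. 'e' (letter)
  6. 't' (letter)
Units from scan: 6
Sound units = 6 units


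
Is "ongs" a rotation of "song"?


Word: "song", Candidate: "ongs"
Method: check if candidate is substring of word+word
"songsong" contains "ongs"? Yes
Is rotation = Yes


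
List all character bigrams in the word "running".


Word: "running" (length 7)
Number of bigrams = 7 - 2 + 1 = 6
  Position 0: "ru"
  Position 1: "un"
  Position 2: "nn"
  Position 3: "ni"
  Position 4: "in"
  Position 5: "ng"
Bigrams = "ru", "un", "nn", "ni", "in", "ng"


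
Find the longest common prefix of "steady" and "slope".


Word 1: "steady"
Word 2: "slope"
Comparing from start:
  Pos 0: 's' == 's'
  Pos 1: 't' != 'l' (stop)
LCP = "s" (length 1)


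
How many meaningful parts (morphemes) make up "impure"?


Word: "impure"
Morphemes: im- + pure
Each morpheme carries meaning
= 2 morphemes


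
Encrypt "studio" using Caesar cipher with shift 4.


Word: "studio"
Shift: 4
Each letter → (letter + shift) mod 26:
  's' (18) + 4 = 22 → 'w'
  't' (19) + 4 = 23 → 'x'
  'u' (20) + 4 = 24 → 'y'
  'd' (3) + 4 = 7 → 'h'
  'i' (8) + 4 = 12 → 'm'
  'o' (14) + 4 = 18 → 's'
Result = "wxyhms"


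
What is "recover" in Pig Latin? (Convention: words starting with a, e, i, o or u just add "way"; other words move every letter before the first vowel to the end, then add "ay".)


Word: "recover"
Starts with consonant(s) → move to end, add 'ay'
Consonant cluster: "r"
Pig Latin = "ecoverray"


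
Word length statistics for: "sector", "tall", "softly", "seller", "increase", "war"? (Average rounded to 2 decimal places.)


Lengths: "sector"=6, "tall"=4, "softly"=6, "seller"=6, "increase"=8, "war"=3
Sum = 33, Count = 6
Average = 33/6 = 5.50
= avg=5.50, min=3, max=8


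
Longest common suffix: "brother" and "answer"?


Word 1: "brother"
Word 2: "answer"
Comparing from end:
  Pos -1: 'r' == 'r'
  Pos -2: 'e' == 'e'
  Pos -3: 'h' != 'w' (stop)
LCS = "er" (length 2)


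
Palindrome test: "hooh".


Word: "hooh"
Reversed: "hooh"
Forward == Backward? hooh == hooh
Palindrome = Yes


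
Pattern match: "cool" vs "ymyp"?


Pattern of "cool": [0, 1, 1, 2]
Pattern of "ymyp": [0, 1, 0, 2]
Patterns do not match
Same pattern = No


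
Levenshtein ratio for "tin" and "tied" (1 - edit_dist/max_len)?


Word 1: "tin" (length 3)
Word 2: "tied" (length 4)
One optimal edit sequence:
  1. keep 't'
  2. keep 'i'
  3. insert 'e'  (+1)
  4. substitute 'n' -> 'd'  (+1)
Edit distance = 2
Max length = max(3, 4) = 4
Similarity = 1 - 2/4
= 0.5000


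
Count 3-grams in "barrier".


Word: "barrier" (length 7)
Number of 3-grams = length - 3 + 1 = 7 - 3 + 1
= 5


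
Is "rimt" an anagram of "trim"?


Word 1: "trim" → sorted: imrt
Word 2: "rimt" → sorted: imrt
Same letters? imrt == imrt
Anagram = Yes


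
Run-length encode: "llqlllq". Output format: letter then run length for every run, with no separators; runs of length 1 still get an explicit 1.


String: "llqlllq"
Scanning for consecutive runs:
  'l' x 2
  'q' x 1
  'l' x 3
  'q' x 1
RLE = "l2q1l3q1"


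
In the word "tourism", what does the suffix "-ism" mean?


Suffix: -ism
Example: tourism (tour + -ism)
Meaning = belief / practice


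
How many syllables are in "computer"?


Word: "computer"
Syllable breakdown: com | pu | ter
Counting: 3 parts
= 3 syllables


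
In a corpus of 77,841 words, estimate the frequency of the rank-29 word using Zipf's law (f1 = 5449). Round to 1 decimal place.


Zipf's law: f(r) = f(1) / r
f(1) = 5449
f(29) = 5449 / 29
= 187.9 occurrences


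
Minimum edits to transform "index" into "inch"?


Word 1: "index" (length 5)
Word 2: "inch" (length 4)
One optimal edit sequence (insert/delete/substitute each cost 1):
  1. keep 'i'
  2. keep 'n'
  3. delete 'd'  (+1)
  4. substitute 'e' -> 'c'  (+1)
  5. substitute 'x' -> 'h'  (+1)
Total edit operations: 3
Edit distance = 3


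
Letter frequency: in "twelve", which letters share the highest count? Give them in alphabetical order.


Word: "twelve"
Letter counts:
  'e': 2
  'l': 1
  't': 1
  'v': 1
  'w': 1
Maximum count = 2
Most frequent = 'e' (2 times each)


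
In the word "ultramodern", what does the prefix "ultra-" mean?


Prefix: ultra-
Example: ultramodern (ultra- + modern)
Meaning = beyond


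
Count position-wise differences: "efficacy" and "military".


Comparing character by character (same length = 8):
  Pos 0: 'e' vs 'm' !=
  Pos 1: 'f' vs 'i' !=
  Pos 2: 'f' vs 'l' !=
  Pos 3: 'i' vs 'i' =
  Pos 4: 'c' vs 't' !=
  Pos 5: 'a' vs 'a' =
  Pos 6: 'c' vs 'r' !=
  Pos 7: 'y' vs 'y' =
Hamming distance = 5


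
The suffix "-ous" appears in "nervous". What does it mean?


Suffix: -ous
Example: nervous = nerve + -ous, with a spelling change
Meaning = having quality of


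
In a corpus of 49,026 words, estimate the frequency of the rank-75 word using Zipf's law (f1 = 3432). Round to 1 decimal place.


Zipf's law: f(r) = f(1) / r
f(1) = 3432
f(75) = 3432 / 75
= 45.8 occurrences


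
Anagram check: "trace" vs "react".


Word 1: "trace" → sorted: acert
Word 2: "react" → sorted: acert
Same letters? acert == acert
Anagram = Yes


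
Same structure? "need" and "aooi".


Pattern of "need": [0, 1, 1, 2]
Pattern of "aooi": [0, 1, 1, 2]
Patterns match
Same pattern = Yes


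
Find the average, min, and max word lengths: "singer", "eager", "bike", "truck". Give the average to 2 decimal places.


Lengths: "singer"=6, "eager"=5, "bike"=4, "truck"=5
Sum = 20, Count = 4
Average = 20/4 = 5.00
= avg=5.00, min=4, max=6


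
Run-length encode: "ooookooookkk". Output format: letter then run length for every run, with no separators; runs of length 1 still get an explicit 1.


String: "ooookooookkk"
Scanning for consecutive runs:
  'o' x 4
  'k' x 1
  'o' x 4
  'k' x 3
RLE = "o4k1o4k3"


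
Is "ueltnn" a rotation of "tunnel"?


Word: "tunnel", Candidate: "ueltnn"
Method: check if candidate is substring of word+word
"tunneltunnel" contains "ueltnn"? No
Is rotation = No


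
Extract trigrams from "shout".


Word: "shout" (length 5)
Number of trigrams = 5 - 3 + 1 = 3
  Position 0: "sho"
  Position 1: "hou"
  Position 2: "out"
Trigrams = "sho", "hou", "out"


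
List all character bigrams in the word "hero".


Word: "hero" (length 4)
Number of bigrams = 4 - 2 + 1 = 3
  Position 0: "he"
  Position 1: "er"
  Position 2: "ro"
Bigrams = "he", "er", "ro"


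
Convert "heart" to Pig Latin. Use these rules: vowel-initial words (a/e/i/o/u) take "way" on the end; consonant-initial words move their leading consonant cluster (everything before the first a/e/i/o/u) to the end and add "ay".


Word: "heart"
Starts with consonant(s) → move to end, add 'ay'
Consonant cluster: "h"
Pig Latin = "earthay"


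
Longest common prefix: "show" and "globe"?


Word 1: "show"
Word 2: "globe"
Comparing from start:
  Pos 0: 's' != 'g' (stop)
LCP = "" (length 0)


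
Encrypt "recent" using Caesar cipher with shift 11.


Word: "recent"
Shift: 11
Each letter → (letter + shift) mod 26:
  'r' (17) + 11 = 2 → 'c'
  'e' (4) + 11 = 15 → 'p'
  'c' (2) + 11 = 13 → 'n'
  'e' (4) + 11 = 15 → 'p'
  'n' (13) + 11 = 24 → 'y'
  't' (19) + 11 = 4 → 'e'
Result = "cpnpye"


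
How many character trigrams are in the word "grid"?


Word: "grid" (length 4)
Number of 3-grams = length - 3 + 1 = 4 - 3 + 1
= 2


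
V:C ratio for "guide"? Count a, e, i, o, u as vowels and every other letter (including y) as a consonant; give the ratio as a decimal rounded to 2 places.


Word: "guide"
Vowels (a,e,i,o,u): 3
Consonants: 2
Ratio = 3/2
= 1.50


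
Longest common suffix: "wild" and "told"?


Word 1: "wild"
Word 2: "told"
Comparing from end:
  Pos -1: 'd' == 'd'
  Pos -2: 'l' == 'l'
  Pos -3: 'i' != 'o' (stop)
LCS = "ld" (length 2)


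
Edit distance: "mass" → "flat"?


Word 1: "mass" (length 4)
Word 2: "flat" (length 4)
One optimal edit sequence (insert/delete/substitute each cost 1):
  1. substitute 'm' -> 'f'  (+1)
  2. substitute 'a' -> 'l'  (+1)
  3. substitute 's' -> 'a'  (+1)
  4. substitute 's' -> 't'  (+1)
Total edit operations: 4
Edit distance = 4


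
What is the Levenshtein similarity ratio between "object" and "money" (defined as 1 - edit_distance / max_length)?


Word 1: "object" (length 6)
Word 2: "money" (length 5)
One optimal edit sequence:
  1. substitute 'o' -> 'm'  (+1)
  2. substitute 'b' -> 'o'  (+1)
  3. substitute 'j' -> 'n'  (+1)
  4. keep 'e'
  5. delete 'c'  (+1)
  6. substitute 't' -> 'y'  (+1)
Edit distance = 5
Max length = max(6, 5) = 6
Similarity = 1 - 5/6
= 0.1667


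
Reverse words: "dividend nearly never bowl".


Original: "dividend nearly never bowl"
Words (1..n): dividend | nearly | never | bowl
Reversed (n..1): bowl | never | nearly | dividend
Result = "bowl never nearly dividend"


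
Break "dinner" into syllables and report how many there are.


Word: "dinner"
Syllable breakdown: din / ner
Counting: 2 parts
= 2 syllables


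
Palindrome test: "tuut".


Word: "tuut"
Reversed: "tuut"
Forward == Backward? tuut == tuut
Palindrome = Yes


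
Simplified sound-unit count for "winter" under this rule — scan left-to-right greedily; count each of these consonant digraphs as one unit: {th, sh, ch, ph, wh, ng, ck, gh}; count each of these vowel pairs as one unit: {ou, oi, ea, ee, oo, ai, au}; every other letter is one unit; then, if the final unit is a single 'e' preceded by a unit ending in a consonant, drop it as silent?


Word: "winter" (6 letters)
Left-to-right scan:
  [1] 'w' (letter)
  [2] 'i' (letter)
  [3] 'n' (letter)
  [4] 't' (letter)
  [5] 'e' (letter)
  [6] 'r' (letter)
Units from scan: 6
Sound units = 6 units


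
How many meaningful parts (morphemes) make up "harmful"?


Word: "harmful"
Morphemes: harm + -ful
Each morpheme carries meaning
= 2 morphemes


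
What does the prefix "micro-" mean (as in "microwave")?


Prefix: micro-
Example: microwave (micro- + wave)
Meaning = small


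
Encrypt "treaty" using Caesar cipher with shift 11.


Word: "treaty"
Shift: 11
Each letter → (letter + shift) mod 26:
  't' (19) + 11 = 4 → 'e'
  'r' (17) + 11 = 2 → 'c'
  'e' (4) + 11 = 15 → 'p'
  'a' (0) + 11 = 11 → 'l'
  't' (19) + 11 = 4 → 'e'
  'y' (24) + 11 = 9 → 'j'
Result = "ecplej"


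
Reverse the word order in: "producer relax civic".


Original: "producer relax civic"
Words (1..n): producer | relax | civic
Reversed (n..1): civic | relax | producer
Result = "civic relax producer"


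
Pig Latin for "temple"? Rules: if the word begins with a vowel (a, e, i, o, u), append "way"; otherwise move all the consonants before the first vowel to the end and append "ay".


Word: "temple"
Starts with consonant(s) → move to end, add 'ay'
Consonant cluster: "t"
Pig Latin = "empletay"


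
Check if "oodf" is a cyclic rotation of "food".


Word: "food", Candidate: "oodf"
Method: check if candidate is substring of word+word
"foodfood" contains "oodf"? Yes
Is rotation = Yes


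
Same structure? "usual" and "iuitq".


Pattern of "usual": [0, 1, 0, 2, 3]
Pattern of "iuitq": [0, 1, 0, 2, 3]
Patterns match
Same pattern = Yes


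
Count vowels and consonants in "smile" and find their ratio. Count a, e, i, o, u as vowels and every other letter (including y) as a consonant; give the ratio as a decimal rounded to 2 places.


Word: "smile"
Vowels (a,e,i,o,u): 2
Consonants: 3
Ratio = 2/3
= 0.67


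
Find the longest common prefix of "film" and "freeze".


Word 1: "film"
Word 2: "freeze"
Comparing from start:
  Pos 0: 'f' == 'f'
  Pos 1: 'i' != 'r' (stop)
LCP = "f" (length 1)


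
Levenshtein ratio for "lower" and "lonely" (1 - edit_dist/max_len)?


Word 1: "lower" (length 5)
Word 2: "lonely" (length 6)
One optimal edit sequence:
  1. keep 'l'
  2. keep 'o'
  3. substitute 'w' -> 'n'  (+1)
  4. keep 'e'
  5. insert 'l'  (+1)
  6. substitute 'r' -> 'y'  (+1)
Edit distance = 3
Max length = max(5, 6) = 6
Similarity = 1 - 3/6
= 0.5000


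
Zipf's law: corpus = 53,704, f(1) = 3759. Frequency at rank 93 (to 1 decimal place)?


Zipf's law: f(r) = f(1) / r
f(1) = 3759
f(93) = 3759 / 93
= 40.4 occurrences


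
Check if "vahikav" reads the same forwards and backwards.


Word: "vahikav"
Reversed: "vakihav"
Forward == Backward? vahikav != vakihav
Palindrome = No


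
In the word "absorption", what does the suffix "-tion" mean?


Suffix: -tion
As in: absorption -> absorb + -tion, with a spelling change
Meaning = act or process


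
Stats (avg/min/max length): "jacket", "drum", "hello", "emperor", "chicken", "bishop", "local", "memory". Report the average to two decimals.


Lengths: "jacket"=6, "drum"=4, "hello"=5, "emperor"=7, "chicken"=7, "bishop"=6, "local"=5, "memory"=6
Sum = 46, Count = 8
Average = 46/8 = 5.75
= avg=5.75, min=4, max=7


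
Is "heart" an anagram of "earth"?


Word 1: "earth" → sorted: aehrt
Word 2: "heart" → sorted: aehrt
Same letters? aehrt == aehrt
Anagram = Yes


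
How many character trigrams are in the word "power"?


Word: "power" (length 5)
Number of 3-grams = length - 3 + 1 = 5 - 3 + 1
= 3


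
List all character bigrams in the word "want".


Word: "want" (length 4)
Number of bigrams = 4 - 2 + 1 = 3
  Position 0: "wa"
  Position 1: "an"
  Position 2: "nt"
Bigrams = "wa", "an", "nt"


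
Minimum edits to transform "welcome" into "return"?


Word 1: "welcome" (length 7)
Word 2: "return" (length 6)
One optimal edit sequence (insert/delete/substitute each cost 1):
  1. substitute 'w' -> 'r'  (+1)
  2. keep 'e'
  3. delete 'l'  (+1)
  4. substitute 'c' -> 't'  (+1)
  5. substitute 'o' -> 'u'  (+1)
  6. substitute 'm' -> 'r'  (+1)
  7. substitute 'e' -> 'n'  (+1)
Total edit operations: 6
Edit distance = 6


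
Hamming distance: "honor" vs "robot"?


Comparing character by character (same length = 5):
  Pos 0: 'h' vs 'r' !=
  Pos 1: 'o' vs 'o' =
  Pos 2: 'n' vs 'b' !=
  Pos 3: 'o' vs 'o' =
  Pos 4: 'r' vs 't' !=
Hamming distance = 3


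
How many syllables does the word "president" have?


Word: "president"
Syllable breakdown: pres · i · dent
Counting: 3 parts
= 3 syllables


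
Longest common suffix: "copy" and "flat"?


Word 1: "copy"
Word 2: "flat"
Comparing from end:
  Pos -1: 'y' != 't' (stop)
LCS = "" (length 0)


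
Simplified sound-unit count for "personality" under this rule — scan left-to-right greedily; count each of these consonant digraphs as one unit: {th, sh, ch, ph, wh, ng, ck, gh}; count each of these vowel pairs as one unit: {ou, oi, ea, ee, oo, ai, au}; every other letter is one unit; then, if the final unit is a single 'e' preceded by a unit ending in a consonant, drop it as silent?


Word: "personality" (11 letters)
Left-to-right scan:
  (1) 'p' (letter)
  (2) 'e' (letter)
  (3) 'r' (letter)
  (4) 's' (letter)
  (5) 'o' (letter)
  (6) 'n' (letter)
  (7) 'a' (letter)
  (8) 'l' (letter)
  (9) 'i' (letter)
  (10) 't' (letter)
  (11) 'y' (letter)
Units from scan: 11
Sound units = 11 units


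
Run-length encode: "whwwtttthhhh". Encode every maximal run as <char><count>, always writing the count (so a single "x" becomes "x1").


String: "whwwtttthhhh"
Scanning for consecutive runs:
  'w' x 1
  'h' x 1
  'w' x 2
  't' x 4
  'h' x 4
RLE = "w1h1w2t4h4"


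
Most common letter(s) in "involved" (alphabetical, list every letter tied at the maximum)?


Word: "involved"
Letter counts:
  'd': 1
  'e': 1
  'i': 1
  'l': 1
  'n': 1
  'o': 1
  'v': 2
Maximum count = 2
Most frequent = 'v' (2 times each)


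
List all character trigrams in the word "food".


Word: "food" (length 4)
Number of trigrams = 4 - 3 + 1 = 2
  Position 0: "foo"
  Position 1: "ood"
Trigrams = "foo", "ood"


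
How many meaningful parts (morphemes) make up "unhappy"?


Word: "unhappy"
Morphemes: un- + happy
Each morpheme carries meaning
= 2 morphemes


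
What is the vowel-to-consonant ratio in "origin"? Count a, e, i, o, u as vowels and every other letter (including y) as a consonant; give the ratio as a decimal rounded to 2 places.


Word: "origin"
Vowels (a,e,i,o,u): 3
Consonants: 3
Ratio = 3/3
= 1.00


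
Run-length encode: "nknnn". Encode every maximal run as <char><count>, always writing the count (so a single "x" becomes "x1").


String: "nknnn"
Scanning for consecutive runs:
  'n' x 1
  'k' x 1
  'n' x 3
RLE = "n1k1n3"


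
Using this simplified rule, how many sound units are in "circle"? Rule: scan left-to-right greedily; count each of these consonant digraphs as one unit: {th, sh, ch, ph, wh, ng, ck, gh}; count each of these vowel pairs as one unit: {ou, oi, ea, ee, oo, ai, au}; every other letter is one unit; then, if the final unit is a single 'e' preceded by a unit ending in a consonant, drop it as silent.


Word: "circle" (6 letters)
Left-to-right scan:
  [1] 'c' (letter)
  [2] 'i' (letter)
  [3] 'r' (letter)
  [4] 'c' (letter)
  [5] 'l' (letter)
  [6] 'e' (letter)
Units from scan: 6
Final unit is 'e' after a consonant -> drop as silent (-1)
Sound units = 5 units


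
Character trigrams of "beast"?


Word: "beast" (length 5)
Number of trigrams = 5 - 3 + 1 = 3
  Position 0: "bea"
  Position 1: "eas"
  Position 2: "ast"
Trigrams = "bea", "eas", "ast"


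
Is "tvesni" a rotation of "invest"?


Word: "invest", Candidate: "tvesni"
Method: check if candidate is substring of word+word
"investinvest" contains "tvesni"? No
Is rotation = No


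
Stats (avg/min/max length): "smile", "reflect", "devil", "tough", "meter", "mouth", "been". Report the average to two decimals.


Lengths: "smile"=5, "reflect"=7, "devil"=5, "tough"=5, "meter"=5, "mouth"=5, "been"=4
Sum = 36, Count = 7
Average = 36/7 = 5.14
= avg=5.14, min=4, max=7


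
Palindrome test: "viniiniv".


Word: "viniiniv"
Reversed: "viniiniv"
Forward == Backward? viniiniv == viniiniv
Palindrome = Yes


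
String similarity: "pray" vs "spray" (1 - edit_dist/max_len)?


Word 1: "pray" (length 4)
Word 2: "spray" (length 5)
One optimal edit sequence:
  1. insert 's'  (+1)
  2. keep 'p'
  3. keep 'r'
  4. keep 'a'
  5. keep 'y'
Edit distance = 1
Max length = max(4, 5) = 5
Similarity = 1 - 1/5
= 0.8000


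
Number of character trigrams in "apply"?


Word: "apply" (length 5)
Number of 3-grams = length - 3 + 1 = 5 - 3 + 1
= 3


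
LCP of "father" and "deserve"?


Word 1: "father"
Word 2: "deserve"
Comparing from start:
  Pos 0: 'f' != 'd' (stop)
LCP = "" (length 0)


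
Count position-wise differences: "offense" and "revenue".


Comparing character by character (same length = 7):
  Pos 0: 'o' vs 'r' !=
  Pos 1: 'f' vs 'e' !=
  Pos 2: 'f' vs 'v' !=
  Pos 3: 'e' vs 'e' =
  Pos 4: 'n' vs 'n' =
  Pos 5: 's' vs 'u' !=
  Pos 6: 'e' vs 'e' =
Hamming distance = 4


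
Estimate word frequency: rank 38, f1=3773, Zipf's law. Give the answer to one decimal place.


Zipf's law: f(r) = f(1) / r
f(1) = 3773
f(38) = 3773 / 38
= 99.3 occurrences


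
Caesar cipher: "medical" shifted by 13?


Word: "medical"
Shift: 13
Each letter → (letter + shift) mod 26:
  'm' (12) + 13 = 25 → 'z'
  'e' (4) + 13 = 17 → 'r'
  'd' (3) + 13 = 16 → 'q'
  'i' (8) + 13 = 21 → 'v'
  'c' (2) + 13 = 15 → 'p'
  'a' (0) + 13 = 13 → 'n'
  'l' (11) + 13 = 24 → 'y'
Result = "zrqvpny"


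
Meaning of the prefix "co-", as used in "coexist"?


Prefix: co-
Example: coexist = co- + exist
Meaning = together


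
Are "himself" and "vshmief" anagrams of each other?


Word 1: "himself" → sorted: efhilms
Word 2: "vshmief" → sorted: efhimsv
Same letters? efhilms != efhimsv
Anagram = No


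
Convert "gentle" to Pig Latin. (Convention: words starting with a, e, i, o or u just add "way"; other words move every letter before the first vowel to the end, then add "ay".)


Word: "gentle"
Starts with consonant(s) → move to end, add 'ay'
Consonant cluster: "g"
Pig Latin = "entlegay"


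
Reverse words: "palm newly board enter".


Original: "palm newly board enter"
Words (1..n): palm | newly | board | enter
Reversed (n..1): enter | board | newly | palm
Result = "enter board newly palm"


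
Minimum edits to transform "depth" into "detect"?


Word 1: "depth" (length 5)
Word 2: "detect" (length 6)
One optimal edit sequence (insert/delete/substitute each cost 1):
  1. keep 'd'
  2. keep 'e'
  3. insert 't'  (+1)
  4. substitute 'p' -> 'e'  (+1)
  5. substitute 't' -> 'c'  (+1)
  6. substitute 'h' -> 't'  (+1)
Total edit operations: 4
Edit distance = 4


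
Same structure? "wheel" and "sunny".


Pattern of "wheel": [0, 1, 2, 2, 3]
Pattern of "sunny": [0, 1, 2, 2, 3]
Patterns match
Same pattern = Yes


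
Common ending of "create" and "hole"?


Word 1: "create"
Word 2: "hole"
Comparing from end:
  Pos -1: 'e' == 'e'
  Pos -2: 't' != 'l' (stop)
LCS = "e" (length 1)


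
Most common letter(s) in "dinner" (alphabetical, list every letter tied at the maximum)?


Word: "dinner"
Letter counts:
  'd': 1
  'e': 1
  'i': 1
  'n': 2
  'r': 1
Maximum count = 2
Most frequent = 'n' (2 times each)


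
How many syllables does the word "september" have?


Word: "september"
Syllable breakdown: sep · tem · ber
Counting: 3 parts
= 3 syllables


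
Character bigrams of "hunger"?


Word: "hunger" (length 6)
Number of bigrams = 6 - 2 + 1 = 5
  Position 0: "hu"
  Position 1: "un"
  Position 2: "ng"
  Position 3: "ge"
  Position 4: "er"
Bigrams = "hu", "un", "ng", "ge", "er"


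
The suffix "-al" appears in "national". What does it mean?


Suffix: -al
As in: national -> nation + -al
Meaning = relating to


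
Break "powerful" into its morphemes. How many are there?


Word: "powerful"
Morphemes: power / -ful
Each morpheme carries meaning
= 2 morphemes


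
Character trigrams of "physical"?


Word: "physical" (length 8)
Number of trigrams = 8 - 3 + 1 = 6
  Position 0: "phy"
  Position 1: "hys"
  Position 2: "ysi"
  Position 3: "sic"
  Position 4: "ica"
  Position 5: "cal"
Trigrams = "phy", "hys", "ysi", "sic", "ica", "cal"


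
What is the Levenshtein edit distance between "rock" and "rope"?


Word 1: "rock" (length 4)
Word 2: "rope" (length 4)
One optimal edit sequence (insert/delete/substitute each cost 1):
  1. keep 'r'
  2. keep 'o'
  3. substitute 'c' -> 'p'  (+1)
  4. substitute 'k' -> 'e'  (+1)
Total edit operations: 2
Edit distance = 2


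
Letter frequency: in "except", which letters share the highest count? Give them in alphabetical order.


Word: "except"
Letter counts:
  'c': 1
  'e': 2
  'p': 1
  't': 1
  'x': 1
Maximum count = 2
Most frequent = 'e' (2 times each)


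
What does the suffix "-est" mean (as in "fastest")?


Suffix: -est
Example: fastest (fast + -est)
Meaning = most


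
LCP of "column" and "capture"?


Word 1: "column"
Word 2: "capture"
Comparing from start:
  Pos 0: 'c' == 'c'
  Pos 1: 'o' != 'a' (stop)
LCP = "c" (length 1)


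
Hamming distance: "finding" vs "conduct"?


Comparing character by character (same length = 7):
  Pos 0: 'f' vs 'c' !=
  Pos 1: 'i' vs 'o' !=
  Pos 2: 'n' vs 'n' =
  Pos 3: 'd' vs 'd' =
  Pos 4: 'i' vs 'u' !=
  Pos 5: 'n' vs 'c' !=
  Pos 6: 'g' vs 't' !=
Hamming distance = 5


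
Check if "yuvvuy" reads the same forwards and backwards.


Word: "yuvvuy"
Reversed: "yuvvuy"
Forward == Backward? yuvvuy == yuvvuy
Palindrome = Yes


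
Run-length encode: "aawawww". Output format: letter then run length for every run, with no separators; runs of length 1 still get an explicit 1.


String: "aawawww"
Scanning for consecutive runs:
  'a' x 2
  'w' x 1
  'a' x 1
  'w' x 3
RLE = "a2w1a1w3"


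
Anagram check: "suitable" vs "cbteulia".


Word 1: "suitable" → sorted: abeilstu
Word 2: "cbteulia" → sorted: abceiltu
Same letters? abeilstu != abceiltu
Anagram = No


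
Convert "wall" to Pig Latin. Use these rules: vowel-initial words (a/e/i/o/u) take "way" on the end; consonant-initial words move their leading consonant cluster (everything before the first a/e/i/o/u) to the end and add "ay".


Word: "wall"
Starts with consonant(s) → move to end, add 'ay'
Consonant cluster: "w"
Pig Latin = "allway"
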